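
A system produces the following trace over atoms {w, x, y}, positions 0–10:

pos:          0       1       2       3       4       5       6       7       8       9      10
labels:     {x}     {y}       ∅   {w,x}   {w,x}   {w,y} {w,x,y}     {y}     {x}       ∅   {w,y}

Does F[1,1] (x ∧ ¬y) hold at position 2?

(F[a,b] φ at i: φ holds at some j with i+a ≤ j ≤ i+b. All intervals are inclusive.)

Check (x ∧ ¬y) at each j in [3,3]:
  j=3: true
Found at j=3 → formula holds.

True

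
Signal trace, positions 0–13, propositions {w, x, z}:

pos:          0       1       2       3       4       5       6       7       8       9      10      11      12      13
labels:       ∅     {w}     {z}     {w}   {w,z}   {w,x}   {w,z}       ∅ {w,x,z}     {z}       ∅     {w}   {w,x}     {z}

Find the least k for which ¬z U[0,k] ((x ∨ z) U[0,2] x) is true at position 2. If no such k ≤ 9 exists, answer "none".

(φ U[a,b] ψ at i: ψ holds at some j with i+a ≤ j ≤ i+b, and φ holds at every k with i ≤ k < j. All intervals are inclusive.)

none

Need earliest j ≥ 2 with ((x ∨ z) U[0,2] x), and ¬z at every k in [2,j-1].
  j=2: rhs fails.
  j=3: rhs fails.
  j=4: rhs holds but lhs fails at k=2.
  j=5: rhs holds but lhs fails at k=2.
  j=6: rhs fails.
  j=7: rhs fails.
  j=8: rhs holds but lhs fails at k=2.
  j=9: rhs fails.
  j=10: rhs fails.
  j=11: rhs fails.
No witness within the range → none.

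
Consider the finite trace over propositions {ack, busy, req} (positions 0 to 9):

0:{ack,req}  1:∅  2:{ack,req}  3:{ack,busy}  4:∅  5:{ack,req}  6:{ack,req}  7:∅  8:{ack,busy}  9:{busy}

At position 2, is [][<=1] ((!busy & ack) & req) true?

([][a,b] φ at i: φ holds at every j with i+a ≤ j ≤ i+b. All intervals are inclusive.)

Check ((!busy & ack) & req) at every j in [2,3]:
  j=2: true
  j=3: false
Fails at j=3 → formula fails.

No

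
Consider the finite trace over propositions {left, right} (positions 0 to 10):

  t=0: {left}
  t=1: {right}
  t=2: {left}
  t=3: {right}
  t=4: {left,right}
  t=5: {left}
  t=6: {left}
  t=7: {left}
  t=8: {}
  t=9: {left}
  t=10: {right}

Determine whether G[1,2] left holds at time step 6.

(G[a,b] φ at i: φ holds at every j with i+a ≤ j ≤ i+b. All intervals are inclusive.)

No

Check left at every j in [7,8]:
  j=7: true
  j=8: false
Fails at j=8 → formula fails.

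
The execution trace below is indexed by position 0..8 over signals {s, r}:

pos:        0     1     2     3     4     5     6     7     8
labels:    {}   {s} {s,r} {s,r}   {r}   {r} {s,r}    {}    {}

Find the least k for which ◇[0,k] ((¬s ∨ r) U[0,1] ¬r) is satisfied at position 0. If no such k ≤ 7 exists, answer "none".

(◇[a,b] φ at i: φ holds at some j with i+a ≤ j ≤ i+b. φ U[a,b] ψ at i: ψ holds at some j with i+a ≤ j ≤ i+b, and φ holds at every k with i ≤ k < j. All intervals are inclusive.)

0

Scan j = 0,1,… for ((¬s ∨ r) U[0,1] ¬r):
  j=0: holds
First hit at j=0, so smallest k = 0-0 = 0.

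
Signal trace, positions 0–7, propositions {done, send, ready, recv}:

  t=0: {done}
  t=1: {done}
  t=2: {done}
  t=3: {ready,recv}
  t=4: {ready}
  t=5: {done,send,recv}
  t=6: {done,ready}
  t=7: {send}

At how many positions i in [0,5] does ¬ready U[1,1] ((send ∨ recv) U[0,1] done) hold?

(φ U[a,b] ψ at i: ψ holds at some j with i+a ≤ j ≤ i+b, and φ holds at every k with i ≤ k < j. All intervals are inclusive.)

3

Evaluate at each i in [0,5]:
  i=0: ✓ (rhs at j=1; lhs holds on [0,0])
  i=1: ✓ (rhs at j=2; lhs holds on [1,1])
  i=2: ✗ (no rhs in [3,3])
  i=3: ✗ (no rhs in [4,4])
  i=4: ✗ (lhs fails at k=4 before rhs at j=5)
  i=5: ✓ (rhs at j=6; lhs holds on [5,5])
Positions where it holds: {0, 1, 5} → 3.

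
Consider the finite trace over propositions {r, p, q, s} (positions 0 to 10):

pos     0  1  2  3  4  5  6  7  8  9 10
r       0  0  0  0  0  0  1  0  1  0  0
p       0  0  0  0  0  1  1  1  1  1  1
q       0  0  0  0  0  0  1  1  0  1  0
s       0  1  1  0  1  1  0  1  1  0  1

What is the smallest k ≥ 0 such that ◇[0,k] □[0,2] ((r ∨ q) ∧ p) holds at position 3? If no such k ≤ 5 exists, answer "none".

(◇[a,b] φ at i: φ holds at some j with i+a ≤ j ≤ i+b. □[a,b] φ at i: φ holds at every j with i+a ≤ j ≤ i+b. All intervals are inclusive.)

3

Scan j = 3,4,… for □[0,2] ((r ∨ q) ∧ p):
  j=3: fails
  j=4: fails
  j=5: fails
  j=6: holds
First hit at j=6, so smallest k = 6-3 = 3.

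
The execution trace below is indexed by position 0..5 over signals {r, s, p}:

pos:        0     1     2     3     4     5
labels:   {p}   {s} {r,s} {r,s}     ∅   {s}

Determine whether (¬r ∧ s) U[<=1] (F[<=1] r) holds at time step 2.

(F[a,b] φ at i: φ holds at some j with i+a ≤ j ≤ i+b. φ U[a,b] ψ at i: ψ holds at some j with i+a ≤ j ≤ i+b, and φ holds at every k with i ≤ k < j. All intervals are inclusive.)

Yes

Need some j in [2,3] with F[<=1] r, and (¬r ∧ s) at every k in [2,j-1].
  j=2: F[<=1] r holds; no prefix to check → satisfied.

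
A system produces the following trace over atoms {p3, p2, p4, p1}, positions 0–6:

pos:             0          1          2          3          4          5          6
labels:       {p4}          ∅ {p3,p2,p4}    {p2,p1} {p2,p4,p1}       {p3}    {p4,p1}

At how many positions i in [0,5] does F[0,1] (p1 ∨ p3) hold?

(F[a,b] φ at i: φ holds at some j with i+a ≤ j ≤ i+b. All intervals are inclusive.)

Evaluate at each i in [0,5]:
  i=0: ✗ (none in [0,1])
  i=1: ✓ (witness j=2)
  i=2: ✓ (witness j=2)
  i=3: ✓ (witness j=3)
  i=4: ✓ (witness j=4)
  i=5: ✓ (witness j=5)
Positions where it holds: {1, 2, 3, 4, 5} → 5.

5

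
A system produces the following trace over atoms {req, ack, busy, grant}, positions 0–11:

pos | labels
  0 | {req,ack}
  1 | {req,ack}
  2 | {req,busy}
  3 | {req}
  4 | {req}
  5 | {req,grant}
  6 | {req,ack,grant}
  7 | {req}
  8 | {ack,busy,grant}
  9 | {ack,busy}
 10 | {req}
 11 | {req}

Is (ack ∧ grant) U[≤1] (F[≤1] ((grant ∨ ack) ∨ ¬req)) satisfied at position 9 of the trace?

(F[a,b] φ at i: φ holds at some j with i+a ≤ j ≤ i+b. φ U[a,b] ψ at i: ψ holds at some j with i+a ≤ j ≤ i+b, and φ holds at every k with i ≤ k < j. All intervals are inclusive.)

Need some j in [9,10] with F[≤1] ((grant ∨ ack) ∨ ¬req), and (ack ∧ grant) at every k in [9,j-1].
  j=9: F[≤1] ((grant ∨ ack) ∨ ¬req) holds; no prefix to check → satisfied.

Yes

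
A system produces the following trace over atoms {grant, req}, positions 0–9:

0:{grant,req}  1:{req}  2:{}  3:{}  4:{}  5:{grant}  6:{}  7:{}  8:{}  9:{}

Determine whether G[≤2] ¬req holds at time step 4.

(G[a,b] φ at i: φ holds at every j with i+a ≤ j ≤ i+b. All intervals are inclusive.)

Yes

Check ¬req at every j in [4,6]:
  j=4: true
  j=5: true
  j=6: true
All positions satisfy it → formula holds.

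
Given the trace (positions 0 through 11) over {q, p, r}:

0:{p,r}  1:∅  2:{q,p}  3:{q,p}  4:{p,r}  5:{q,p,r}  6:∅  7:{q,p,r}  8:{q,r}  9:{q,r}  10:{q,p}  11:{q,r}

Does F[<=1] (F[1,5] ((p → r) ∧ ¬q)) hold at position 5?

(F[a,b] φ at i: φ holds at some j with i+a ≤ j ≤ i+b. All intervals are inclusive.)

Holds

Check F[1,5] ((p → r) ∧ ¬q) at each j in [5,6]:
  j=5: holds (witness at 6)
  j=6: fails (none in [7,11])
Found at j=5 → formula holds.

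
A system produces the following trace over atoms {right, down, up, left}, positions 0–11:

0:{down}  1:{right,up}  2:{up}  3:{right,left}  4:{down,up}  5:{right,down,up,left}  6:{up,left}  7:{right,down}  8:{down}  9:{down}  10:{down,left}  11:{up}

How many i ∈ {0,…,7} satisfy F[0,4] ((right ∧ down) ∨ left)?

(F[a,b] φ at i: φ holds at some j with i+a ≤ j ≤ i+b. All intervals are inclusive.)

8

Evaluate at each i in [0,7]:
  i=0: ✓ (witness j=3)
  i=1: ✓ (witness j=3)
  i=2: ✓ (witness j=3)
  i=3: ✓ (witness j=3)
  i=4: ✓ (witness j=5)
  i=5: ✓ (witness j=5)
  i=6: ✓ (witness j=6)
  i=7: ✓ (witness j=7)
Positions where it holds: {0, 1, 2, 3, 4, 5, 6, 7} → 8.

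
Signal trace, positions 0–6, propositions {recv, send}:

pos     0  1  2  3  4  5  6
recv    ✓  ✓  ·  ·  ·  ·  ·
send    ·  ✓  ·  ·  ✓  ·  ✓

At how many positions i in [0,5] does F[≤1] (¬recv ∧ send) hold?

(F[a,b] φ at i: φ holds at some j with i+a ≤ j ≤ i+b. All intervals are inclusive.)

3

Evaluate at each i in [0,5]:
  i=0: ✗ (none in [0,1])
  i=1: ✗ (none in [1,2])
  i=2: ✗ (none in [2,3])
  i=3: ✓ (witness j=4)
  i=4: ✓ (witness j=4)
  i=5: ✓ (witness j=6)
Positions where it holds: {3, 4, 5} → 3.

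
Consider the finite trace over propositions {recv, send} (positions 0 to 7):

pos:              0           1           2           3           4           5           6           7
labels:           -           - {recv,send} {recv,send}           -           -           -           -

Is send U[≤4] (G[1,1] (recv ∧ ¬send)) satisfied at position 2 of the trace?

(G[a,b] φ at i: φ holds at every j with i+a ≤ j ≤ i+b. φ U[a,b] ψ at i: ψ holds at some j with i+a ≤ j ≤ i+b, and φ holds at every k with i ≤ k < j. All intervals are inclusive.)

False

Need some j in [2,6] with G[1,1] (recv ∧ ¬send), and send at every k in [2,j-1].
  j=2: G[1,1] (recv ∧ ¬send) — fails at 3.
  j=3: G[1,1] (recv ∧ ¬send) — fails at 4.
  j=4: G[1,1] (recv ∧ ¬send) — fails at 5.
  j=5: G[1,1] (recv ∧ ¬send) — fails at 6.
  j=6: G[1,1] (recv ∧ ¬send) — fails at 7.
No j in the window works → until fails.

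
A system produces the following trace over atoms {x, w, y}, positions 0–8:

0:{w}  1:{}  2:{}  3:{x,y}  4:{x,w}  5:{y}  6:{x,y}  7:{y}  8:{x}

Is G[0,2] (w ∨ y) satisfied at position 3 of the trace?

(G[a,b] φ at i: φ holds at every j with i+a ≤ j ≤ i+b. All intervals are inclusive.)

Yes

Check (w ∨ y) at every j in [3,5]:
  j=3: true
  j=4: true
  j=5: true
All positions satisfy it → formula holds.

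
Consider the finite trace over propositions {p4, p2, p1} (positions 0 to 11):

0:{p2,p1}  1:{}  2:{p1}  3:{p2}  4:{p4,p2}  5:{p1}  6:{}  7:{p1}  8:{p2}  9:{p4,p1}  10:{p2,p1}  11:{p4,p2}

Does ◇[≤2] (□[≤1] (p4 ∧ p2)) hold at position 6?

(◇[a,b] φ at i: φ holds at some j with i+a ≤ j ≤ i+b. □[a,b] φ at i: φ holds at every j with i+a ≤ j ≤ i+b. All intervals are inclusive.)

No

Check □[≤1] (p4 ∧ p2) at each j in [6,8]:
  j=6: fails at 6
  j=7: fails at 7
  j=8: fails at 8
No position in the window satisfies it → formula fails.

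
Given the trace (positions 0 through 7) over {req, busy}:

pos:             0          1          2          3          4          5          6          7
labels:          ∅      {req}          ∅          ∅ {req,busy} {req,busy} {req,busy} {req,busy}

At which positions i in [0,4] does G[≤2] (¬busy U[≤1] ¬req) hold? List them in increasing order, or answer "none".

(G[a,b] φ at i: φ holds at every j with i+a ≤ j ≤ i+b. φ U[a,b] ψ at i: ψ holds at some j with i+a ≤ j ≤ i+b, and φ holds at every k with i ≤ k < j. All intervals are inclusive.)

Evaluate at each i in [0,4]:
  i=0: ✓ (all of [0,2])
  i=1: ✓ (all of [1,3])
  i=2: ✗ (fails at j=4)
  i=3: ✗ (fails at j=4)
  i=4: ✗ (fails at j=4)

0, 1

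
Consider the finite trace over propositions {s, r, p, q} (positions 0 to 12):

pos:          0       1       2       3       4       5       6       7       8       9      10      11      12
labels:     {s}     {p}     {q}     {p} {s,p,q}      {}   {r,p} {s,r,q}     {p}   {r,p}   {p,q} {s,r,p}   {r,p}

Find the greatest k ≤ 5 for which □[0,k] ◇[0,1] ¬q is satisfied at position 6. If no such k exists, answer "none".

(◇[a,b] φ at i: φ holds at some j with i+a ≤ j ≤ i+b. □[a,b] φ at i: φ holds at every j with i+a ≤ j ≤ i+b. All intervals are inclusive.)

◇[0,1] ¬q must hold from j=6 onward; find where it first fails.
  j=6: holds
  j=7: holds
  j=8: holds
  j=9: holds
  j=10: holds
  j=11: holds
Holds through j=11; largest k = 5.

5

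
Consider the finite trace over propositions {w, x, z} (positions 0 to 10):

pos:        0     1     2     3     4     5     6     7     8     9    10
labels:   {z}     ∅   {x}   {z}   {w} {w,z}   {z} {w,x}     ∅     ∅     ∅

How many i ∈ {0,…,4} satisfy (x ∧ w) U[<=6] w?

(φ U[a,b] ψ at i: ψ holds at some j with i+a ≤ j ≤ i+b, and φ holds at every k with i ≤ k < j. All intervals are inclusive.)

1

Evaluate at each i in [0,4]:
  i=0: ✗ (lhs fails at k=0 before rhs at j=4)
  i=1: ✗ (lhs fails at k=1 before rhs at j=4)
  i=2: ✗ (lhs fails at k=2 before rhs at j=4)
  i=3: ✗ (lhs fails at k=3 before rhs at j=4)
  i=4: ✓ (rhs at j=4)
Positions where it holds: {4} → 1.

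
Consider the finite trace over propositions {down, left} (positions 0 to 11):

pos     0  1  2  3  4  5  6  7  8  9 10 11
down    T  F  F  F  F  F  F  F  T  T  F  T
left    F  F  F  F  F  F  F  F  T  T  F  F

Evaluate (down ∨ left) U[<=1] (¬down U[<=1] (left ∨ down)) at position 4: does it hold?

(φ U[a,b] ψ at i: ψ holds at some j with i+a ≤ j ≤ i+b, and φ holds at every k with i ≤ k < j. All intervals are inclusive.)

Need some j in [4,5] with (¬down U[<=1] (left ∨ down)), and (down ∨ left) at every k in [4,j-1].
  j=4: (¬down U[<=1] (left ∨ down)) — fails.
  j=5: (¬down U[<=1] (left ∨ down)) — fails.
No j in the window works → until fails.

False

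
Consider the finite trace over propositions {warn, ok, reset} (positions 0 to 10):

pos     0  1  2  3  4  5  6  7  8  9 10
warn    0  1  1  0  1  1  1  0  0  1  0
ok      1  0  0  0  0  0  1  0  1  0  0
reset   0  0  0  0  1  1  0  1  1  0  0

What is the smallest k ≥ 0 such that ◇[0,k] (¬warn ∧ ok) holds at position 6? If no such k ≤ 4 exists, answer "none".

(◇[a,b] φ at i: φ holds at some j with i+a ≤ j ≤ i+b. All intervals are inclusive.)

Scan j = 6,7,… for (¬warn ∧ ok):
  j=6: fails
  j=7: fails
  j=8: holds
First hit at j=8, so smallest k = 8-6 = 2.

2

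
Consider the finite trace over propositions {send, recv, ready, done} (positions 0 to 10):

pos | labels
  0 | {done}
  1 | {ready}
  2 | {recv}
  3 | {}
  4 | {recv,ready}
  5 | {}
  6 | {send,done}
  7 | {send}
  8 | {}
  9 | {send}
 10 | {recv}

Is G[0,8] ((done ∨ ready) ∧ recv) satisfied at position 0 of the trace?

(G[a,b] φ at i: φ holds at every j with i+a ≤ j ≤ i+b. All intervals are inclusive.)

No

Check ((done ∨ ready) ∧ recv) at every j in [0,8]:
  j=0: false
  j=1: false
  j=2: false
  j=3: false
  j=4: true
  j=5: false
  j=6: false
  j=7: false
  j=8: false
Fails at j=0 → formula fails.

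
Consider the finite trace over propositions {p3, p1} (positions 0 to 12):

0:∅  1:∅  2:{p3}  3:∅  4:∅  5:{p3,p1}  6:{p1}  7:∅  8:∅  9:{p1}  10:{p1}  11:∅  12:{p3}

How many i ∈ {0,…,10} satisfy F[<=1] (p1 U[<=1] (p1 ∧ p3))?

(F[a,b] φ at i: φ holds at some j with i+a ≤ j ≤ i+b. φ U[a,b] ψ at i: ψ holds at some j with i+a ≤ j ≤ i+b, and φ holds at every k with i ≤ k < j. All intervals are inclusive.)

2

Evaluate at each i in [0,10]:
  i=0: ✗ (none in [0,1])
  i=1: ✗ (none in [1,2])
  i=2: ✗ (none in [2,3])
  i=3: ✗ (none in [3,4])
  i=4: ✓ (witness j=5)
  i=5: ✓ (witness j=5)
  i=6: ✗ (none in [6,7])
  i=7: ✗ (none in [7,8])
  i=8: ✗ (none in [8,9])
  i=9: ✗ (none in [9,10])
  i=10: ✗ (none in [10,11])
Positions where it holds: {4, 5} → 2.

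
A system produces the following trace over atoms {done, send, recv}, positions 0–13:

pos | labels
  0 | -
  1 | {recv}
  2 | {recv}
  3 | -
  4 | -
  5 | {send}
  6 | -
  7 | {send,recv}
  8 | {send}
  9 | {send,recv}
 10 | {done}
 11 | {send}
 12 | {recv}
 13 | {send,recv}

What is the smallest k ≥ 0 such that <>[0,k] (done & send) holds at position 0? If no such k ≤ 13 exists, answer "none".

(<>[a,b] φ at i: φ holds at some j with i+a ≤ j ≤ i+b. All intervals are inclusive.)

Scan j = 0,1,… for (done & send):
  j=0: fails
  j=1: fails
  j=2: fails
  j=3: fails
  j=4: fails
  j=5: fails
  j=6: fails
  j=7: fails
  j=8: fails
  j=9: fails
  j=10: fails
  j=11: fails
  j=12: fails
  j=13: fails
No j in [0,13] satisfies it → none.

none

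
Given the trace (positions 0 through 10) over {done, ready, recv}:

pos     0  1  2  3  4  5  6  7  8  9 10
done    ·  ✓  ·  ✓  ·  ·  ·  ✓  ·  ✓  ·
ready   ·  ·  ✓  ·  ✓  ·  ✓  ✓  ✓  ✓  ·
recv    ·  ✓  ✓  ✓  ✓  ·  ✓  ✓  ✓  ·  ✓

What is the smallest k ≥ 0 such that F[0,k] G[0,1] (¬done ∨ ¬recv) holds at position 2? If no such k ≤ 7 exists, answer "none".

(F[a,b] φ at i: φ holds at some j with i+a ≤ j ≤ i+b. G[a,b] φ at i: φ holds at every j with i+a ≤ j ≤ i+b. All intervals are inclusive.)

2

Scan j = 2,3,… for G[0,1] (¬done ∨ ¬recv):
  j=2: fails
  j=3: fails
  j=4: holds
First hit at j=4, so smallest k = 4-2 = 2.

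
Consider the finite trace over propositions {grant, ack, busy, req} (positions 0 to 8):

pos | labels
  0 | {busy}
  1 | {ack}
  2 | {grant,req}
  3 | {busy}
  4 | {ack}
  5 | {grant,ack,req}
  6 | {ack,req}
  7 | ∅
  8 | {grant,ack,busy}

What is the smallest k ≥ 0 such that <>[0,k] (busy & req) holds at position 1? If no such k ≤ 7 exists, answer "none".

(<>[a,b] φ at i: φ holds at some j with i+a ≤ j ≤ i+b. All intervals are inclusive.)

none

Scan j = 1,2,… for (busy & req):
  j=1: fails
  j=2: fails
  j=3: fails
  j=4: fails
  j=5: fails
  j=6: fails
  j=7: fails
  j=8: fails
No j in [1,8] satisfies it → none.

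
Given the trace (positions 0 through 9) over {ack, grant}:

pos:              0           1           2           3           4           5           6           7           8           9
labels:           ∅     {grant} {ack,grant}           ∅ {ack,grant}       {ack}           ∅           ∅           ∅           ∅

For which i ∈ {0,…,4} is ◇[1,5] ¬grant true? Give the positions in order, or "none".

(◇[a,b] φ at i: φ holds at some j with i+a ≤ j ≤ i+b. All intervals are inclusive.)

Evaluate at each i in [0,4]:
  i=0: ✓ (witness j=3)
  i=1: ✓ (witness j=3)
  i=2: ✓ (witness j=3)
  i=3: ✓ (witness j=5)
  i=4: ✓ (witness j=5)

0, 1, 2, 3, 4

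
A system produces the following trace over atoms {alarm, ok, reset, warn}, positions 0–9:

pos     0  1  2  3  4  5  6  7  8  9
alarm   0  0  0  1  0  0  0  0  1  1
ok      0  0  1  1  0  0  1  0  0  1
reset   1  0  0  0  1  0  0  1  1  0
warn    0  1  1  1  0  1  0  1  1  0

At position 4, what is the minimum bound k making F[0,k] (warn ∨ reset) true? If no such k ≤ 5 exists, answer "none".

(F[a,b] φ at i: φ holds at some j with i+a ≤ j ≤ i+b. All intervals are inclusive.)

0

Scan j = 4,5,… for (warn ∨ reset):
  j=4: holds
First hit at j=4, so smallest k = 4-4 = 0.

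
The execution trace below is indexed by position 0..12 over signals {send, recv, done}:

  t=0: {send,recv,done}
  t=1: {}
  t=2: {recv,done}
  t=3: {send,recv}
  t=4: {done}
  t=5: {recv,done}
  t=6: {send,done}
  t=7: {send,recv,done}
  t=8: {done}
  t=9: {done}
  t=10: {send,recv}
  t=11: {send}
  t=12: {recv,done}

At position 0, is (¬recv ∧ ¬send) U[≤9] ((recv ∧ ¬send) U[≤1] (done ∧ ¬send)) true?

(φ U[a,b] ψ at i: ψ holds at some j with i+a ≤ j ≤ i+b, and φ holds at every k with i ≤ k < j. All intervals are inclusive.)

Need some j in [0,9] with ((recv ∧ ¬send) U[≤1] (done ∧ ¬send)), and (¬recv ∧ ¬send) at every k in [0,j-1].
  j=0: ((recv ∧ ¬send) U[≤1] (done ∧ ¬send)) — fails.
  j=1: ((recv ∧ ¬send) U[≤1] (done ∧ ¬send)) — fails.
  j=2: ((recv ∧ ¬send) U[≤1] (done ∧ ¬send)) holds, but (¬recv ∧ ¬send) fails at k=0 → not this j.
  j=3: ((recv ∧ ¬send) U[≤1] (done ∧ ¬send)) — fails.
  j=4: ((recv ∧ ¬send) U[≤1] (done ∧ ¬send)) holds, but (¬recv ∧ ¬send) fails at k=0 → not this j.
  j=5: ((recv ∧ ¬send) U[≤1] (done ∧ ¬send)) holds, but (¬recv ∧ ¬send) fails at k=0 → not this j.
  j=6: ((recv ∧ ¬send) U[≤1] (done ∧ ¬send)) — fails.
  j=7: ((recv ∧ ¬send) U[≤1] (done ∧ ¬send)) — fails.
  j=8: ((recv ∧ ¬send) U[≤1] (done ∧ ¬send)) holds, but (¬recv ∧ ¬send) fails at k=0 → not this j.
  j=9: ((recv ∧ ¬send) U[≤1] (done ∧ ¬send)) holds, but (¬recv ∧ ¬send) fails at k=0 → not this j.
No j in the window works → until fails.

No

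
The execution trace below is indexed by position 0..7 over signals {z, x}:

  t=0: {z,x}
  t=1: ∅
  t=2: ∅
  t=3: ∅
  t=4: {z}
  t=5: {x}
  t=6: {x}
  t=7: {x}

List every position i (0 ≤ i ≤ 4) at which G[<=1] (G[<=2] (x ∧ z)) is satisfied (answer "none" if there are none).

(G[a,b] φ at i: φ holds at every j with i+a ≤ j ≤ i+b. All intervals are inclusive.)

Evaluate at each i in [0,4]:
  i=0: ✗ (fails at j=0)
  i=1: ✗ (fails at j=1)
  i=2: ✗ (fails at j=2)
  i=3: ✗ (fails at j=3)
  i=4: ✗ (fails at j=4)

none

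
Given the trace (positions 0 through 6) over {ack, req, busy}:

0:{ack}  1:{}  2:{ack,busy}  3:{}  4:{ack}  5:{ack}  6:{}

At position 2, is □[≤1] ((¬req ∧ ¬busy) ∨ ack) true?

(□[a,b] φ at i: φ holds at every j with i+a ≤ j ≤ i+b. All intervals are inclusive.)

Check ((¬req ∧ ¬busy) ∨ ack) at every j in [2,3]:
  j=2: true
  j=3: true
All positions satisfy it → formula holds.

True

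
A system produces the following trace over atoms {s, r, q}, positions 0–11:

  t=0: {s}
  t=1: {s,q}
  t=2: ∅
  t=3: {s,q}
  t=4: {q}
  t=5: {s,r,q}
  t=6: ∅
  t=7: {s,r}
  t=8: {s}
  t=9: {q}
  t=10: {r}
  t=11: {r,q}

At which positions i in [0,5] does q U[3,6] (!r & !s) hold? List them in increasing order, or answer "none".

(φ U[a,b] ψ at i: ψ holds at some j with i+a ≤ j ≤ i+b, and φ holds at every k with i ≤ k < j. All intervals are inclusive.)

3

Evaluate at each i in [0,5]:
  i=0: ✗ (lhs fails at k=0 before rhs at j=4)
  i=1: ✗ (lhs fails at k=2 before rhs at j=4)
  i=2: ✗ (lhs fails at k=2 before rhs at j=6)
  i=3: ✓ (rhs at j=6; lhs holds on [3,5])
  i=4: ✗ (lhs fails at k=6 before rhs at j=9)
  i=5: ✗ (lhs fails at k=6 before rhs at j=9)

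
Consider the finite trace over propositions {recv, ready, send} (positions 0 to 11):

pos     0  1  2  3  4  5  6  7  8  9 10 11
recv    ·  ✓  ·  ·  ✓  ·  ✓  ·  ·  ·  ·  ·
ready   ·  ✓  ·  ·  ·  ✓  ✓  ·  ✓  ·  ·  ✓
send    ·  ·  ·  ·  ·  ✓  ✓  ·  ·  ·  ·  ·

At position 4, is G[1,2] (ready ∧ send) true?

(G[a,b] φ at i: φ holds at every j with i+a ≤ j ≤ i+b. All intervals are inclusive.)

Check (ready ∧ send) at every j in [5,6]:
  j=5: true
  j=6: true
All positions satisfy it → formula holds.

True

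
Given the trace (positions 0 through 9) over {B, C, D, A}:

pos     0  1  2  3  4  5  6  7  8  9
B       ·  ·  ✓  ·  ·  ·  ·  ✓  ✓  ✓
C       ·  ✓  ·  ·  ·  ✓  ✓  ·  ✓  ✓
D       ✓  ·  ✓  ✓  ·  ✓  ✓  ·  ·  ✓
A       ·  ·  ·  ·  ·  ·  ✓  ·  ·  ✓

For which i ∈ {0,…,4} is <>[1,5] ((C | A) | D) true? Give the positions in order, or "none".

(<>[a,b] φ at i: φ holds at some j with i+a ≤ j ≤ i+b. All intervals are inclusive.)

0, 1, 2, 3, 4

Evaluate at each i in [0,4]:
  i=0: ✓ (witness j=1)
  i=1: ✓ (witness j=2)
  i=2: ✓ (witness j=3)
  i=3: ✓ (witness j=5)
  i=4: ✓ (witness j=5)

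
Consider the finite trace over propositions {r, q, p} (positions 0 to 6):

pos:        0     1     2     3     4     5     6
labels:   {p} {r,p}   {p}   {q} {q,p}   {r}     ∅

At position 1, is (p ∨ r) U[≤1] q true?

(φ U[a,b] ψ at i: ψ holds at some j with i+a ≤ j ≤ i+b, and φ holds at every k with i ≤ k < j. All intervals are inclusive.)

Need some j in [1,2] with q, and (p ∨ r) at every k in [1,j-1].
  j=1: q false.
  j=2: q false.
No j in the window works → until fails.

Does not hold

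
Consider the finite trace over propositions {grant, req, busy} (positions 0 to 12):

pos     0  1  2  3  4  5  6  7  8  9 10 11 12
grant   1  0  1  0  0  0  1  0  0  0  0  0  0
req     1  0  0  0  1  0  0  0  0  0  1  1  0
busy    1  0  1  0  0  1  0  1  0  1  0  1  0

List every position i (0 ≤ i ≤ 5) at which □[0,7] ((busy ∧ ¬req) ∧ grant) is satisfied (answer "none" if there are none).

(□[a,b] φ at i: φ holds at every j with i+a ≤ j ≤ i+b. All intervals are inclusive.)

Evaluate at each i in [0,5]:
  i=0: ✗ (fails at j=0)
  i=1: ✗ (fails at j=1)
  i=2: ✗ (fails at j=3)
  i=3: ✗ (fails at j=3)
  i=4: ✗ (fails at j=4)
  i=5: ✗ (fails at j=5)

none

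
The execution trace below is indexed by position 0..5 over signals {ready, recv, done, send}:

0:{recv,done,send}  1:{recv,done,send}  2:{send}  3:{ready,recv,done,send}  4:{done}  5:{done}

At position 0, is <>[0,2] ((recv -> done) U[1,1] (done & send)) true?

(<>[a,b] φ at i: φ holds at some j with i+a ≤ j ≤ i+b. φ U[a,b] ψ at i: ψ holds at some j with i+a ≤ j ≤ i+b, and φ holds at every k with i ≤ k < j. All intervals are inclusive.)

Holds

Check ((recv -> done) U[1,1] (done & send)) at each j in [0,2]:
  j=0: holds
  j=1: fails
  j=2: holds
Found at j=0 → formula holds.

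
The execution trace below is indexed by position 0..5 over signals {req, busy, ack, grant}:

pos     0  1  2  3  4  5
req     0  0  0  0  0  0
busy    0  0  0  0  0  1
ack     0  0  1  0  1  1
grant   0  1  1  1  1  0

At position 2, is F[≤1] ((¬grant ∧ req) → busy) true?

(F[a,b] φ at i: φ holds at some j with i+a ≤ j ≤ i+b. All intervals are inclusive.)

Check ((¬grant ∧ req) → busy) at each j in [2,3]:
  j=2: true
  j=3: true
Found at j=2 → formula holds.

True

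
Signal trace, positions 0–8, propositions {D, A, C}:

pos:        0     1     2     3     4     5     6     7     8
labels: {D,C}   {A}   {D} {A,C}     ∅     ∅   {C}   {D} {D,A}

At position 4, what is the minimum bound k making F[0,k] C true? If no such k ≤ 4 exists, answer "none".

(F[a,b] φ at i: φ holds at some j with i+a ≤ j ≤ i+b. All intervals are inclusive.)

Scan j = 4,5,… for C:
  j=4: fails
  j=5: fails
  j=6: holds
First hit at j=6, so smallest k = 6-4 = 2.

2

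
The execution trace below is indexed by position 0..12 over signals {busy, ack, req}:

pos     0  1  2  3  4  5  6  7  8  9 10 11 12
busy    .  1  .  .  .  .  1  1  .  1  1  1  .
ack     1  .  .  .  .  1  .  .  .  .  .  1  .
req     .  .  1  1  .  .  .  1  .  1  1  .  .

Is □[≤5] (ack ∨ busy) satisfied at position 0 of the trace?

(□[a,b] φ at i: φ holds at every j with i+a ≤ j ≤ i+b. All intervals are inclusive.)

Check (ack ∨ busy) at every j in [0,5]:
  j=0: true
  j=1: true
  j=2: false
  j=3: false
  j=4: false
  j=5: true
Fails at j=2 → formula fails.

No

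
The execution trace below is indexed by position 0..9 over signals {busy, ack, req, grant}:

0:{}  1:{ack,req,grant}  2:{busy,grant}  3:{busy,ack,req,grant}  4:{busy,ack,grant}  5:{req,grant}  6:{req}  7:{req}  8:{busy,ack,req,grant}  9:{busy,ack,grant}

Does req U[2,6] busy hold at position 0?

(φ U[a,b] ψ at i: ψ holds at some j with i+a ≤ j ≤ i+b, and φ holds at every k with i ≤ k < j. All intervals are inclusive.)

Does not hold

Need some j in [2,6] with busy, and req at every k in [0,j-1].
  j=2: busy holds, but req fails at k=0 → not this j.
  j=3: busy holds, but req fails at k=0 → not this j.
  j=4: busy holds, but req fails at k=0 → not this j.
  j=5: busy false.
  j=6: busy false.
No j in the window works → until fails.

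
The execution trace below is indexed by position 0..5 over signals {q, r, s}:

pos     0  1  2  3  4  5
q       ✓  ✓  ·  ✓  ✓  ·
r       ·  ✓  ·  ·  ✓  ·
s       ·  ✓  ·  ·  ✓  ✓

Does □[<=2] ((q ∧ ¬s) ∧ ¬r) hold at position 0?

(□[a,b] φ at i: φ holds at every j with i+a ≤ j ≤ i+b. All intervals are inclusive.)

Does not hold

Check ((q ∧ ¬s) ∧ ¬r) at every j in [0,2]:
  j=0: true
  j=1: false
  j=2: false
Fails at j=1 → formula fails.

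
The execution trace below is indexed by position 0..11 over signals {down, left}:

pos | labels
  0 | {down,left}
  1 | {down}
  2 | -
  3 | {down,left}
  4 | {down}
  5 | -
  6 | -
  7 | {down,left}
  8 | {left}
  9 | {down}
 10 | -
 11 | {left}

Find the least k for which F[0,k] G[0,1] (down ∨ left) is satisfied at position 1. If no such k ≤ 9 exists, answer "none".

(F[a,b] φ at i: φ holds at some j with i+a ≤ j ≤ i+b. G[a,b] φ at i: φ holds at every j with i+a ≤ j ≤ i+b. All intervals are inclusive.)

Scan j = 1,2,… for G[0,1] (down ∨ left):
  j=1: fails
  j=2: fails
  j=3: holds
First hit at j=3, so smallest k = 3-1 = 2.

2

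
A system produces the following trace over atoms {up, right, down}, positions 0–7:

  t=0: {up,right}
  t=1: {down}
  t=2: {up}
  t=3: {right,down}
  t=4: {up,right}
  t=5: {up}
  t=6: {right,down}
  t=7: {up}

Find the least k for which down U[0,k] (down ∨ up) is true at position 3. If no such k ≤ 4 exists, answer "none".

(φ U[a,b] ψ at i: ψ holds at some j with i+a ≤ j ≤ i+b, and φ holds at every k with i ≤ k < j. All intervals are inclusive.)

0

Need earliest j ≥ 3 with (down ∨ up), and down at every k in [3,j-1].
  j=3: rhs holds (empty prefix). k = 0.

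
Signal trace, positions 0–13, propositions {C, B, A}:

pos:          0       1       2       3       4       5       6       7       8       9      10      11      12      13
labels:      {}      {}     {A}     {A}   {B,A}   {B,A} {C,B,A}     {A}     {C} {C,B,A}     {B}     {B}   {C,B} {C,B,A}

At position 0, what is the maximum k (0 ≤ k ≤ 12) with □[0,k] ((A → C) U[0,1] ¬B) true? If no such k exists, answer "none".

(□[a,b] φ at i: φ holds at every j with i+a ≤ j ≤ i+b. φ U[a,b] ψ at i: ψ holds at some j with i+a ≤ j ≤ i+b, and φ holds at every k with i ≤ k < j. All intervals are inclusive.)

((A → C) U[0,1] ¬B) must hold from j=0 onward; find where it first fails.
  j=0: holds
  j=1: holds
  j=2: holds
  j=3: holds
  j=4: fails
Holds on [0,3], so largest k = 3.

3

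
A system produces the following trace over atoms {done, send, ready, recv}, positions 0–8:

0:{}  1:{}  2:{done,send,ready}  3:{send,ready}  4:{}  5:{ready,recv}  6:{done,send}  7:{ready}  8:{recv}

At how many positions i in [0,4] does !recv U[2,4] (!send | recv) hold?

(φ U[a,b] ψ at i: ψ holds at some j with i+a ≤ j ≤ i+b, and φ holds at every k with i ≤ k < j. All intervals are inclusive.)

4

Evaluate at each i in [0,4]:
  i=0: ✓ (rhs at j=4; lhs holds on [0,3])
  i=1: ✓ (rhs at j=4; lhs holds on [1,3])
  i=2: ✓ (rhs at j=4; lhs holds on [2,3])
  i=3: ✓ (rhs at j=5; lhs holds on [3,4])
  i=4: ✗ (lhs fails at k=5 before rhs at j=7)
Positions where it holds: {0, 1, 2, 3} → 4.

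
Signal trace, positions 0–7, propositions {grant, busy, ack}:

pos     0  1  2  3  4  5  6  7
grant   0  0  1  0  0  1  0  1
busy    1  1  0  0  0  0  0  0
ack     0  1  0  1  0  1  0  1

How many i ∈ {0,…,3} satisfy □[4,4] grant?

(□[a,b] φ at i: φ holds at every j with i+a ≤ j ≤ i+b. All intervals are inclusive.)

2

Evaluate at each i in [0,3]:
  i=0: ✗ (fails at j=4)
  i=1: ✓ (all of [5,5])
  i=2: ✗ (fails at j=6)
  i=3: ✓ (all of [7,7])
Positions where it holds: {1, 3} → 2.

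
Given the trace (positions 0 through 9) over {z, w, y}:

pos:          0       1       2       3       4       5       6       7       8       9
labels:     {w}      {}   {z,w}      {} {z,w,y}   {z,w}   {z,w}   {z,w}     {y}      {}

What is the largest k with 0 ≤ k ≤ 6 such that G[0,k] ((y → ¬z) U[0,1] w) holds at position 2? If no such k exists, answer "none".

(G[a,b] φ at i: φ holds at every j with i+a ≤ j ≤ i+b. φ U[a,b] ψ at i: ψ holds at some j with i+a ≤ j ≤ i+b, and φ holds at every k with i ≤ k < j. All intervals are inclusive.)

((y → ¬z) U[0,1] w) must hold from j=2 onward; find where it first fails.
  j=2: holds
  j=3: holds
  j=4: holds
  j=5: holds
  j=6: holds
  j=7: holds
  j=8: fails
Holds on [2,7], so largest k = 5.

5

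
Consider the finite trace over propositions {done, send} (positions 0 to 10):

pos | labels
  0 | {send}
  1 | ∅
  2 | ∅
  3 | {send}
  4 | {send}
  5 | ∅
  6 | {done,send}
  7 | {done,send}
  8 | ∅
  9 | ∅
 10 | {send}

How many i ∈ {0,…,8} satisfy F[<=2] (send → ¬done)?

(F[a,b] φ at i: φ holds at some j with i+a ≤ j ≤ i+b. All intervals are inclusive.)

9

Evaluate at each i in [0,8]:
  i=0: ✓ (witness j=0)
  i=1: ✓ (witness j=1)
  i=2: ✓ (witness j=2)
  i=3: ✓ (witness j=3)
  i=4: ✓ (witness j=4)
  i=5: ✓ (witness j=5)
  i=6: ✓ (witness j=8)
  i=7: ✓ (witness j=8)
  i=8: ✓ (witness j=8)
Positions where it holds: {0, 1, 2, 3, 4, 5, 6, 7, 8} → 9.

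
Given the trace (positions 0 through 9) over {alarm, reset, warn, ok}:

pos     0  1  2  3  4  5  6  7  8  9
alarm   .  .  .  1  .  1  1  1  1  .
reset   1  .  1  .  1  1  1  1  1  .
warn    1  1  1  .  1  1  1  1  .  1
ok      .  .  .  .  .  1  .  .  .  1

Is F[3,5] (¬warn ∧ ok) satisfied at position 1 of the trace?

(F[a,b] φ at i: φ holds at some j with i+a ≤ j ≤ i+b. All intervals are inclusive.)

False

Check (¬warn ∧ ok) at each j in [4,6]:
  j=4: false
  j=5: false
  j=6: false
No position in the window satisfies it → formula fails.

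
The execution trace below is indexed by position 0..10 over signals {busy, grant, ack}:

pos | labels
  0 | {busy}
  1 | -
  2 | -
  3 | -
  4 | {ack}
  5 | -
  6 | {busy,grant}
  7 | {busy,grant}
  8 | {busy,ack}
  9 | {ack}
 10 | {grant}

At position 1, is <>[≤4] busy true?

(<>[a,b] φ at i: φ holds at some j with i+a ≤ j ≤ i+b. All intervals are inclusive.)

False

Check busy at each j in [1,5]:
  j=1: false
  j=2: false
  j=3: false
  j=4: false
  j=5: false
No position in the window satisfies it → formula fails.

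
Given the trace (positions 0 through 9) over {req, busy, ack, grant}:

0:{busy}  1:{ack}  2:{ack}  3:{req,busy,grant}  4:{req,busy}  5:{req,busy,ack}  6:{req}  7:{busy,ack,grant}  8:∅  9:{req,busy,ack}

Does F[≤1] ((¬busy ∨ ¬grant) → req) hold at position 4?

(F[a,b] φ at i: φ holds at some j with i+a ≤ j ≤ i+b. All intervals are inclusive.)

Check ((¬busy ∨ ¬grant) → req) at each j in [4,5]:
  j=4: true
  j=5: true
Found at j=4 → formula holds.

True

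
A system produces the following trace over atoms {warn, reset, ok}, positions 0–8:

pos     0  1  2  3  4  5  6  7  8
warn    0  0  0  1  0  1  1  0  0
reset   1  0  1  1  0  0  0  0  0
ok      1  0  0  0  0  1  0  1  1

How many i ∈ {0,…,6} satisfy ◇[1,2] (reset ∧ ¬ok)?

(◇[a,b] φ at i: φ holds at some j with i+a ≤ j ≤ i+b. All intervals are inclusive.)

3

Evaluate at each i in [0,6]:
  i=0: ✓ (witness j=2)
  i=1: ✓ (witness j=2)
  i=2: ✓ (witness j=3)
  i=3: ✗ (none in [4,5])
  i=4: ✗ (none in [5,6])
  i=5: ✗ (none in [6,7])
  i=6: ✗ (none in [7,8])
Positions where it holds: {0, 1, 2} → 3.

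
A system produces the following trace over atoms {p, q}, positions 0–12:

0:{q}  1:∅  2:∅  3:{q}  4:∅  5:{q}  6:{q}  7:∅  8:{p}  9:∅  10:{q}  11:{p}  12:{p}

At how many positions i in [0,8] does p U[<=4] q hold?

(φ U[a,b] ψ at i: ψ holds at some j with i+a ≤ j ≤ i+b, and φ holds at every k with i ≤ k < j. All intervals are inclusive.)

Evaluate at each i in [0,8]:
  i=0: ✓ (rhs at j=0)
  i=1: ✗ (lhs fails at k=1 before rhs at j=3)
  i=2: ✗ (lhs fails at k=2 before rhs at j=3)
  i=3: ✓ (rhs at j=3)
  i=4: ✗ (lhs fails at k=4 before rhs at j=5)
  i=5: ✓ (rhs at j=5)
  i=6: ✓ (rhs at j=6)
  i=7: ✗ (lhs fails at k=7 before rhs at j=10)
  i=8: ✗ (lhs fails at k=9 before rhs at j=10)
Positions where it holds: {0, 3, 5, 6} → 4.

4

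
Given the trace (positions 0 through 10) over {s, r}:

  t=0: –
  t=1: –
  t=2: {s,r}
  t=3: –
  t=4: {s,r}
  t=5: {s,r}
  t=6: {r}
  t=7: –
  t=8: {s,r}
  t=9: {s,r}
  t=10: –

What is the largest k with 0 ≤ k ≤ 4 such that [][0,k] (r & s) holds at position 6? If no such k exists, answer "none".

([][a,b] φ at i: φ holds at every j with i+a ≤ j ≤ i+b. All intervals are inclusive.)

none

(r & s) must hold from j=6 onward; find where it first fails.
  j=6: fails → no k works.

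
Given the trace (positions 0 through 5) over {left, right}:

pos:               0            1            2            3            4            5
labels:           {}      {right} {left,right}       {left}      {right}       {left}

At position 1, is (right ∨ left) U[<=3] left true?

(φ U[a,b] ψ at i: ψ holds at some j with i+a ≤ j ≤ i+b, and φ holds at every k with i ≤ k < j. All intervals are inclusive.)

Need some j in [1,4] with left, and (right ∨ left) at every k in [1,j-1].
  j=1: left false.
  j=2: left holds; (right ∨ left) holds at every k in [1,1] → satisfied.

Yes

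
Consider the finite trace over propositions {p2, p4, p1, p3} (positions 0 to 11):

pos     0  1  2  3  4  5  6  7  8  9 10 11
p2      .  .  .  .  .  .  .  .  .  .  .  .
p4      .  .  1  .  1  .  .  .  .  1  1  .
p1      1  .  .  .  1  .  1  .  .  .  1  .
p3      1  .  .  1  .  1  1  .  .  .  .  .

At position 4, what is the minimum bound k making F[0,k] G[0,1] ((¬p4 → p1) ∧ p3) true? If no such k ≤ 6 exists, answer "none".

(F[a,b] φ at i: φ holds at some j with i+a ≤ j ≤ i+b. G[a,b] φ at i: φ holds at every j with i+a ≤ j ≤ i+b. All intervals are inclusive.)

none

Scan j = 4,5,… for G[0,1] ((¬p4 → p1) ∧ p3):
  j=4: fails
  j=5: fails
  j=6: fails
  j=7: fails
  j=8: fails
  j=9: fails
  j=10: fails
No j in [4,10] satisfies it → none.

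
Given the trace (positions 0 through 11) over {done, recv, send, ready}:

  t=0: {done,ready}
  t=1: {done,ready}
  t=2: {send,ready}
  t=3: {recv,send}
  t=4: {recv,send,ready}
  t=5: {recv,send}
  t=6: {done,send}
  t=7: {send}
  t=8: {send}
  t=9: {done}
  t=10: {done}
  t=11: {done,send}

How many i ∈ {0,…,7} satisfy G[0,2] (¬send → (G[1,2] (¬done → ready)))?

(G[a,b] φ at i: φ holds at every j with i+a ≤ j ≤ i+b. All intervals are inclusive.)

Evaluate at each i in [0,7]:
  i=0: ✗ (fails at j=1)
  i=1: ✗ (fails at j=1)
  i=2: ✓ (all of [2,4])
  i=3: ✓ (all of [3,5])
  i=4: ✓ (all of [4,6])
  i=5: ✓ (all of [5,7])
  i=6: ✓ (all of [6,8])
  i=7: ✓ (all of [7,9])
Positions where it holds: {2, 3, 4, 5, 6, 7} → 6.

6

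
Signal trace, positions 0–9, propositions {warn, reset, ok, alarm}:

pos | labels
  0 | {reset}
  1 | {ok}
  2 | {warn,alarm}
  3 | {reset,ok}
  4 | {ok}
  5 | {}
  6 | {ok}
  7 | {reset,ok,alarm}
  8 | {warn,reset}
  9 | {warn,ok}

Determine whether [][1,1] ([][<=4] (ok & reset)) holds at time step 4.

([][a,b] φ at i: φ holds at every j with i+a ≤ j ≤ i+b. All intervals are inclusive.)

False

Check [][<=4] (ok & reset) at every j in [5,5]:
  j=5: fails at 5
Fails at j=5 → formula fails.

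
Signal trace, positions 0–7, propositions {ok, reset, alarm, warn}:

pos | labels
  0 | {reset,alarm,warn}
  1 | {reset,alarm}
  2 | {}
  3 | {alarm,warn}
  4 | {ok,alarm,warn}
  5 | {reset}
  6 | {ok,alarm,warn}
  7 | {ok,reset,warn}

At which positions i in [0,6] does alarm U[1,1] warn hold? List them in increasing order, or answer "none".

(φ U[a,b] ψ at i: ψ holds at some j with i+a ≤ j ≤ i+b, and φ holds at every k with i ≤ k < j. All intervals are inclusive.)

Evaluate at each i in [0,6]:
  i=0: ✗ (no rhs in [1,1])
  i=1: ✗ (no rhs in [2,2])
  i=2: ✗ (lhs fails at k=2 before rhs at j=3)
  i=3: ✓ (rhs at j=4; lhs holds on [3,3])
  i=4: ✗ (no rhs in [5,5])
  i=5: ✗ (lhs fails at k=5 before rhs at j=6)
  i=6: ✓ (rhs at j=7; lhs holds on [6,6])

3, 6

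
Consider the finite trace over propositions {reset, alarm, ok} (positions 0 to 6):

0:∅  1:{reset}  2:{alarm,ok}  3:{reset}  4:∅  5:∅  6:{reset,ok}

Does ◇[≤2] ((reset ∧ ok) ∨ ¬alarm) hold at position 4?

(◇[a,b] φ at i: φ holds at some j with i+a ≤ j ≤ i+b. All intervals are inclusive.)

Holds

Check ((reset ∧ ok) ∨ ¬alarm) at each j in [4,6]:
  j=4: true
  j=5: true
  j=6: true
Found at j=4 → formula holds.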